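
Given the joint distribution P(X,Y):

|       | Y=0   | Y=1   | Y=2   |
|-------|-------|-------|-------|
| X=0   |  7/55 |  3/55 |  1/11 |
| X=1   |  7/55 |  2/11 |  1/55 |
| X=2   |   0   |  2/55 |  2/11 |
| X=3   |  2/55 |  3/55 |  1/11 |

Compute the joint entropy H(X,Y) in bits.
3.1910 bits

H(X,Y) = -Σ_{x,y} P(x,y) log₂ P(x,y). Per-cell terms -P(x,y)·log₂P(x,y):
  X=0: 0.37851, 0.22889, 0.31449
  X=1: 0.37851, 0.44717, 0.10512
  X=2: 0.00000, 0.17387, 0.44717
  X=3: 0.17387, 0.22889, 0.31449
  (cells with P = 0 contribute 0)
Sum of the 12 terms: H(X,Y) = 3.1910 bits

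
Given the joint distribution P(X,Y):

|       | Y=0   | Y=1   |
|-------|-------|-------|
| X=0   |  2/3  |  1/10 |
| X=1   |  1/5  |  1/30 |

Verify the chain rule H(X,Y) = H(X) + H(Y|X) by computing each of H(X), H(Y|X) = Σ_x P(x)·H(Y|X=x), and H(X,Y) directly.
H(X) = 0.7838 bits, H(Y|X) = 0.5663 bits, H(X,Y) = 1.3501 bits

Marginal of X (row sums):
  P(X=0) = 2/3 + 1/10 = 23/30
  P(X=1) = 1/5 + 1/30 = 7/30
H(X) = -[(23/30)·log₂(23/30) + (7/30)·log₂(7/30)]
  = 0.29389 + 0.48989 = 0.7838 bits

H(Y|X) = Σ_x P(x)·H(Y|X=x):
  X=0: P(X=0) = 23/30, P(Y|X=0) = (20/23, 3/23) → H(Y|X=0) = 0.55863
  X=1: P(X=1) = 7/30, P(Y|X=1) = (6/7, 1/7) → H(Y|X=1) = 0.59167
H(Y|X) = (23/30)·0.55863 + (7/30)·0.59167 = 0.5663 bits

H(X,Y) = -Σ_{x,y} P(x,y) log₂ P(x,y). Per-cell terms -P(x,y)·log₂P(x,y):
  X=0: 0.38998, 0.33219
  X=1: 0.46439, 0.16356
Sum of the 4 terms: H(X,Y) = 1.3501 bits

Chain rule check:
  H(X) + H(Y|X) = 0.7838 + 0.5663 = 1.3501 bits
  H(X,Y) = 1.3501 bits
✓ Chain rule verified.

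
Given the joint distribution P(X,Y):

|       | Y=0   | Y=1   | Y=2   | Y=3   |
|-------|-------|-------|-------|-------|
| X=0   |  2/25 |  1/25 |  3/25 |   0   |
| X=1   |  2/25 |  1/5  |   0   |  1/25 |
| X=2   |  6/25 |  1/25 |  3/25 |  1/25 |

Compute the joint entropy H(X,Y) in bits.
3.0187 bits

H(X,Y) = -Σ_{x,y} P(x,y) log₂ P(x,y). Per-cell terms -P(x,y)·log₂P(x,y):
  X=0: 0.29151, 0.18575, 0.36707, 0.00000
  X=1: 0.29151, 0.46439, 0.00000, 0.18575
  X=2: 0.49413, 0.18575, 0.36707, 0.18575
  (cells with P = 0 contribute 0)
Sum of the 12 terms: H(X,Y) = 3.0187 bits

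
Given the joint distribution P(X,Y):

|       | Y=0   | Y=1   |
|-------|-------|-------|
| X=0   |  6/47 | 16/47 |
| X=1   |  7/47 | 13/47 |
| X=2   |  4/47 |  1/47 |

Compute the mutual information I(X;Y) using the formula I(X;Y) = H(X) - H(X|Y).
0.0741 bits

I(X;Y) = H(X) - H(X|Y)

Marginal of X (row sums):
  P(X=0) = 6/47 + 16/47 = 22/47
  P(X=1) = 7/47 + 13/47 = 20/47
  P(X=2) = 4/47 + 1/47 = 5/47
H(X) = -[(22/47)·log₂(22/47) + (20/47)·log₂(20/47) + (5/47)·log₂(5/47)]
  = 0.512627 + 0.524536 + 0.343900 = 1.38106 bits

Marginal of Y (column sums):
  P(Y=0) = 6/47 + 7/47 + 4/47 = 17/47
  P(Y=1) = 16/47 + 13/47 + 1/47 = 30/47
H(X|Y) = Σ_y P(y)·H(X|Y=y):
  Y=0: P(Y=0) = 17/47, P(X|Y=0) = (6/17, 7/17, 4/17) → H(X|Y=0) = 1.548565
  Y=1: P(Y=1) = 30/47, P(X|Y=1) = (8/15, 13/30, 1/30) → H(X|Y=1) = 1.170033
H(X|Y) = (17/47)·1.548565 + (30/47)·1.170033 = 1.30695 bits

I(X;Y) = H(X) - H(X|Y) = 1.38106 - 1.30695 = 0.0741 bits

Cross-check via I(X;Y) = H(X) + H(Y) - H(X,Y): computing H(Y) from the column sums and H(X,Y) from the 6 cells in the same way gives H(Y) = 0.94409 bits and H(X,Y) = 2.25104 bits, so
I(X;Y) = 1.38106 + 0.94409 - 2.25104 = 0.0741 bits ✓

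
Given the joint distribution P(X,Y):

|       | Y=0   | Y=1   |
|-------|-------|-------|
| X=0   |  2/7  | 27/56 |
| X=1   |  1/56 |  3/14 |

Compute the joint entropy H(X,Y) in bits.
1.6038 bits

H(X,Y) = -Σ_{x,y} P(x,y) log₂ P(x,y). Per-cell terms -P(x,y)·log₂P(x,y):
  X=0: 0.51639, 0.50744
  X=1: 0.10370, 0.47623
Sum of the 4 terms: H(X,Y) = 1.6038 bits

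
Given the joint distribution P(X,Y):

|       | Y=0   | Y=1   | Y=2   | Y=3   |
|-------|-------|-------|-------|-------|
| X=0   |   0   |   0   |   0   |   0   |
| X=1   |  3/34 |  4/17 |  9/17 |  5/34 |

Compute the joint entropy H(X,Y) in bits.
1.6927 bits

H(X,Y) = -Σ_{x,y} P(x,y) log₂ P(x,y). Per-cell terms -P(x,y)·log₂P(x,y):
  X=0: 0.0000, 0.0000, 0.0000, 0.0000
  X=1: 0.3090, 0.4912, 0.4858, 0.4067
  (cells with P = 0 contribute 0)
Sum of the 8 terms: H(X,Y) = 1.6927 bits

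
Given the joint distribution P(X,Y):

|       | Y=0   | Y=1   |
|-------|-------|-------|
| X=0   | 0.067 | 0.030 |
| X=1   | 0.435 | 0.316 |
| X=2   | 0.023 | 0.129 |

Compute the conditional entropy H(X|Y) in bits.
0.9687 bits

H(X|Y) = H(X,Y) - H(Y)

H(X,Y) = -Σ_{x,y} P(x,y) log₂ P(x,y). Per-cell terms -P(x,y)·log₂P(x,y):
  X=0: 0.2612796, 0.1517668
  X=1: 0.5223970, 0.5251931
  X=2: 0.1251711, 0.3811379
Sum of the 6 terms: H(X,Y) = 1.9669455 bits

Marginal of Y (column sums):
  P(Y=0) = 0.067 + 0.435 + 0.023 = 0.525
  P(Y=1) = 0.030 + 0.316 + 0.129 = 0.475
H(Y) = -[0.525·log₂(0.525) + 0.475·log₂(0.475)]
  = 0.4880456 + 0.5101503 = 0.9981959 bits

H(X|Y) = H(X,Y) - H(Y) = 1.9669455 - 0.9981959 = 0.9687 bits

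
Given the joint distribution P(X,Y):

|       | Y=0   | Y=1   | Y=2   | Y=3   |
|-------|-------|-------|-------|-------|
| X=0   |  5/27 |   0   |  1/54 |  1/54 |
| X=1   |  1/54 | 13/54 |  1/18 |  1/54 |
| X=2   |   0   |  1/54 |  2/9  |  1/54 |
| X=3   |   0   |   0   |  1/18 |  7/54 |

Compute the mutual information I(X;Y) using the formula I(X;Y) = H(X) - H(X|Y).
1.0071 bits

I(X;Y) = H(X) - H(X|Y)

Marginal of X (row sums):
  P(X=0) = 5/27 + 0 + 1/54 + 1/54 = 2/9
  P(X=1) = 1/54 + 13/54 + 1/18 + 1/54 = 1/3
  P(X=2) = 0 + 1/54 + 2/9 + 1/54 = 7/27
  P(X=3) = 0 + 0 + 1/18 + 7/54 = 5/27
H(X) = -[(2/9)·log₂(2/9) + (1/3)·log₂(1/3) + (7/27)·log₂(7/27) + (5/27)·log₂(5/27)]
  = 0.48221 + 0.52832 + 0.50492 + 0.45055 = 1.9660 bits

Marginal of Y (column sums):
  P(Y=0) = 5/27 + 1/54 + 0 + 0 = 11/54
  P(Y=1) = 0 + 13/54 + 1/54 + 0 = 7/27
  P(Y=2) = 1/54 + 1/18 + 2/9 + 1/18 = 19/54
  P(Y=3) = 1/54 + 1/54 + 1/54 + 7/54 = 5/27
H(X|Y) = Σ_y P(y)·H(X|Y=y):
  Y=0: P(Y=0) = 11/54, P(X|Y=0) = (10/11, 1/11, 0, 0) → H(X|Y=0) = 0.43950
  Y=1: P(Y=1) = 7/27, P(X|Y=1) = (0, 13/14, 1/14, 0) → H(X|Y=1) = 0.37123
  Y=2: P(Y=2) = 19/54, P(X|Y=2) = (1/19, 3/19, 12/19, 3/19) → H(X|Y=2) = 1.48323
  Y=3: P(Y=3) = 5/27, P(X|Y=3) = (1/10, 1/10, 1/10, 7/10) → H(X|Y=3) = 1.35678
H(X|Y) = (11/54)·0.43950 + (7/27)·0.37123 + (19/54)·1.48323 + (5/27)·1.35678 = 0.9589 bits

I(X;Y) = H(X) - H(X|Y) = 1.9660 - 0.9589 = 1.0071 bits

Cross-check via I(X;Y) = H(X) + H(Y) - H(X,Y): computing H(Y) from the column sums and H(X,Y) from the 16 cells in the same way gives H(Y) = 1.9533 bits and H(X,Y) = 2.9122 bits, so
I(X;Y) = 1.9660 + 1.9533 - 2.9122 = 1.0071 bits ✓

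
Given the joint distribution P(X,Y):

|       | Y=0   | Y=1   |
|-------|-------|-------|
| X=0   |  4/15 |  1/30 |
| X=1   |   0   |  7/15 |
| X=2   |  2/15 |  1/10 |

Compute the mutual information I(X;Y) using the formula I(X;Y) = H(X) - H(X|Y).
0.5901 bits

I(X;Y) = H(X) - H(X|Y)

Marginal of X (row sums):
  P(X=0) = 4/15 + 1/30 = 3/10
  P(X=1) = 0 + 7/15 = 7/15
  P(X=2) = 2/15 + 1/10 = 7/30
H(X) = -[(3/10)·log₂(3/10) + (7/15)·log₂(7/15) + (7/30)·log₂(7/30)]
  = 0.5211 + 0.5131 + 0.4899 = 1.5241 bits

Marginal of Y (column sums):
  P(Y=0) = 4/15 + 0 + 2/15 = 2/5
  P(Y=1) = 1/30 + 7/15 + 1/10 = 3/5
H(X|Y) = Σ_y P(y)·H(X|Y=y):
  Y=0: P(Y=0) = 2/5, P(X|Y=0) = (2/3, 0, 1/3) → H(X|Y=0) = 0.9183
  Y=1: P(Y=1) = 3/5, P(X|Y=1) = (1/18, 7/9, 1/6) → H(X|Y=1) = 0.9445
H(X|Y) = (2/5)·0.9183 + (3/5)·0.9445 = 0.9340 bits

I(X;Y) = H(X) - H(X|Y) = 1.5241 - 0.9340 = 0.5901 bits

Cross-check via I(X;Y) = H(X) + H(Y) - H(X,Y): computing H(Y) from the column sums and H(X,Y) from the 6 cells in the same way gives H(Y) = 0.9710 bits and H(X,Y) = 1.9050 bits, so
I(X;Y) = 1.5241 + 0.9710 - 1.9050 = 0.5901 bits ✓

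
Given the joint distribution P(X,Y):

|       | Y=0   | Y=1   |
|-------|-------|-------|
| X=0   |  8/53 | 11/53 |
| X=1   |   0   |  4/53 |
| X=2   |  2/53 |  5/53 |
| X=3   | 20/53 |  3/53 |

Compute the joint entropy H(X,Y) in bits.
2.4287 bits

H(X,Y) = -Σ_{x,y} P(x,y) log₂ P(x,y). Per-cell terms -P(x,y)·log₂P(x,y):
  X=0: 0.41176, 0.47082
  X=1: 0.00000, 0.28135
  X=2: 0.17841, 0.32132
  X=3: 0.53056, 0.23451
  (cells with P = 0 contribute 0)
Sum of the 8 terms: H(X,Y) = 2.4287 bits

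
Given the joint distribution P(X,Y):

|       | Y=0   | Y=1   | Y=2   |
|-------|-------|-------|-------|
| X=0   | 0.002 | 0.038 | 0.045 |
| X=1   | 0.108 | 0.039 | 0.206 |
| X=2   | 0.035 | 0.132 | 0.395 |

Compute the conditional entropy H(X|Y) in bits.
1.1984 bits

H(X|Y) = H(X,Y) - H(Y)

H(X,Y) = -Σ_{x,y} P(x,y) log₂ P(x,y). Per-cell terms -P(x,y)·log₂P(x,y):
  X=0: 0.01793, 0.17928, 0.20133
  X=1: 0.34678, 0.18253, 0.46953
  X=2: 0.16928, 0.38562, 0.52933
Sum of the 9 terms: H(X,Y) = 2.4816 bits

Marginal of Y (column sums):
  P(Y=0) = 0.002 + 0.108 + 0.035 = 0.145
  P(Y=1) = 0.038 + 0.039 + 0.132 = 0.209
  P(Y=2) = 0.045 + 0.206 + 0.395 = 0.646
H(Y) = -[0.145·log₂(0.145) + 0.209·log₂(0.209) + 0.646·log₂(0.646)]
  = 0.40395 + 0.47201 + 0.40723 = 1.2832 bits

H(X|Y) = H(X,Y) - H(Y) = 2.4816 - 1.2832 = 1.1984 bits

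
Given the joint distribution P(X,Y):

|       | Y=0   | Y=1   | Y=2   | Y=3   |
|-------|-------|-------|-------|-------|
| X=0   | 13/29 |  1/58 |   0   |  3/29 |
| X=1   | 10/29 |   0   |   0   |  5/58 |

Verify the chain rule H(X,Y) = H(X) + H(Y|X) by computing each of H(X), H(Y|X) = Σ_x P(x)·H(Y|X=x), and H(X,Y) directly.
H(X) = 0.9862 bits, H(Y|X) = 0.8068 bits, H(X,Y) = 1.7930 bits

Marginal of X (row sums):
  P(X=0) = 13/29 + 1/58 + 0 + 3/29 = 33/58
  P(X=1) = 10/29 + 0 + 0 + 5/58 = 25/58
H(X) = -[(33/58)·log₂(33/58) + (25/58)·log₂(25/58)]
  = 0.46290 + 0.52333 = 0.9862 bits

H(Y|X) = Σ_x P(x)·H(Y|X=x):
  X=0: P(X=0) = 33/58, P(Y|X=0) = (26/33, 1/33, 0, 2/11) → H(Y|X=0) = 0.87102
  X=1: P(X=1) = 25/58, P(Y|X=1) = (4/5, 0, 0, 1/5) → H(Y|X=1) = 0.72193
H(Y|X) = (33/58)·0.87102 + (25/58)·0.72193 = 0.8068 bits

H(X,Y) = -Σ_{x,y} P(x,y) log₂ P(x,y). Per-cell terms -P(x,y)·log₂P(x,y):
  X=0: 0.51890, 0.10100, 0.00000, 0.33859
  X=1: 0.52967, 0.00000, 0.00000, 0.30483
  (cells with P = 0 contribute 0)
Sum of the 8 terms: H(X,Y) = 1.7930 bits

Chain rule check:
  H(X) + H(Y|X) = 0.9862 + 0.8068 = 1.7930 bits
  H(X,Y) = 1.7930 bits
✓ Chain rule verified.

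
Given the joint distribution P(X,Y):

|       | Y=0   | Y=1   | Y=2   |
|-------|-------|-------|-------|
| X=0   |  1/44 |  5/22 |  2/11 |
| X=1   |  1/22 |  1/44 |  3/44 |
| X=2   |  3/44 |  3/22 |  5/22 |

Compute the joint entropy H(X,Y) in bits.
2.7899 bits

H(X,Y) = -Σ_{x,y} P(x,y) log₂ P(x,y). Per-cell terms -P(x,y)·log₂P(x,y):
  X=0: 0.12408, 0.48580, 0.44717
  X=1: 0.20270, 0.12408, 0.26417
  X=2: 0.26417, 0.39197, 0.48580
Sum of the 9 terms: H(X,Y) = 2.7899 bits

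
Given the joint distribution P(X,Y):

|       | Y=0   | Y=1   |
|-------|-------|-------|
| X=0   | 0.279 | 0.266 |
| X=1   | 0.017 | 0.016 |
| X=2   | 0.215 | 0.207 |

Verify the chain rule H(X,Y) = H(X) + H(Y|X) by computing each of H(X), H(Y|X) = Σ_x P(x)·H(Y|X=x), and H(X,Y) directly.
H(X) = 1.1649 bits, H(Y|X) = 0.9996 bits, H(X,Y) = 2.1645 bits

Marginal of X (row sums):
  P(X=0) = 0.279 + 0.266 = 0.545
  P(X=1) = 0.017 + 0.016 = 0.033
  P(X=2) = 0.215 + 0.207 = 0.422
H(X) = -[0.545·log₂(0.545) + 0.033·log₂(0.033) + 0.422·log₂(0.422)]
  = 0.47724 + 0.16241 + 0.52526 = 1.1649 bits

H(Y|X) = Σ_x P(x)·H(Y|X=x):
  X=0: P(X=0) = 0.545, P(Y|X=0) = (279/545, 266/545) → H(Y|X=0) = 0.99959
  X=1: P(X=1) = 0.033, P(Y|X=1) = (17/33, 16/33) → H(Y|X=1) = 0.99934
  X=2: P(X=2) = 0.422, P(Y|X=2) = (215/422, 207/422) → H(Y|X=2) = 0.99974
H(Y|X) = 0.545·0.99959 + 0.033·0.99934 + 0.422·0.99974 = 0.9996 bits

H(X,Y) = -Σ_{x,y} P(x,y) log₂ P(x,y). Per-cell terms -P(x,y)·log₂P(x,y):
  X=0: 0.51382, 0.50819
  X=1: 0.09993, 0.09545
  X=2: 0.47678, 0.47037
Sum of the 6 terms: H(X,Y) = 2.1645 bits

Chain rule check:
  H(X) + H(Y|X) = 1.1649 + 0.9996 = 2.1645 bits
  H(X,Y) = 2.1645 bits
✓ Chain rule verified.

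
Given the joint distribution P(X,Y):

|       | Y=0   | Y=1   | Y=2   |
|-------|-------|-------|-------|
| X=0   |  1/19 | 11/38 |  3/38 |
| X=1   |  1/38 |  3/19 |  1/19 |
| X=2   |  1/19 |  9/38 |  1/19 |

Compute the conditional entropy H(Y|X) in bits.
1.2049 bits

H(Y|X) = H(X,Y) - H(X)

H(X,Y) = -Σ_{x,y} P(x,y) log₂ P(x,y). Per-cell terms -P(x,y)·log₂P(x,y):
  X=0: 0.2235751, 0.5177225, 0.2891814
  X=1: 0.1381034, 0.4204682, 0.2235751
  X=2: 0.2235751, 0.4921585, 0.2235751
Sum of the 9 terms: H(X,Y) = 2.751934 bits

Marginal of X (row sums):
  P(X=0) = 1/19 + 11/38 + 3/38 = 8/19
  P(X=1) = 1/38 + 3/19 + 1/19 = 9/38
  P(X=2) = 1/19 + 9/38 + 1/19 = 13/38
H(X) = -[(8/19)·log₂(8/19) + (9/38)·log₂(9/38) + (13/38)·log₂(13/38)]
  = 0.5254432 + 0.4921585 + 0.5294037 = 1.547005 bits

H(Y|X) = H(X,Y) - H(X) = 2.751934 - 1.547005 = 1.2049 bits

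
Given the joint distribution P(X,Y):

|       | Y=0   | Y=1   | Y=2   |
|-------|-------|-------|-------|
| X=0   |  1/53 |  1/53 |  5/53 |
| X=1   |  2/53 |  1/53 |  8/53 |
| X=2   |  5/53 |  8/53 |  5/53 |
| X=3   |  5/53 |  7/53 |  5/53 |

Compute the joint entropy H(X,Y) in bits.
3.3185 bits

H(X,Y) = -Σ_{x,y} P(x,y) log₂ P(x,y). Per-cell terms -P(x,y)·log₂P(x,y):
  X=0: 0.1081, 0.1081, 0.3213
  X=1: 0.1784, 0.1081, 0.4118
  X=2: 0.3213, 0.4118, 0.3213
  X=3: 0.3213, 0.3857, 0.3213
Sum of the 12 terms: H(X,Y) = 3.3185 bits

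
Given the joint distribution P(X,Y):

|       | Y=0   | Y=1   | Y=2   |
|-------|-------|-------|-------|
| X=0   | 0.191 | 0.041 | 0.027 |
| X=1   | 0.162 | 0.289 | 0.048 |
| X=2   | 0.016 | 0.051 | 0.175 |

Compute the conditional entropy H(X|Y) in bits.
1.1324 bits

H(X|Y) = H(X,Y) - H(Y)

H(X,Y) = -Σ_{x,y} P(x,y) log₂ P(x,y). Per-cell terms -P(x,y)·log₂P(x,y):
  X=0: 0.45618, 0.18894, 0.14069
  X=1: 0.42540, 0.51756, 0.21028
  X=2: 0.09545, 0.21896, 0.44005
Sum of the 9 terms: H(X,Y) = 2.6935 bits

Marginal of Y (column sums):
  P(Y=0) = 0.191 + 0.162 + 0.016 = 0.369
  P(Y=1) = 0.041 + 0.289 + 0.051 = 0.381
  P(Y=2) = 0.027 + 0.048 + 0.175 = 0.250
H(Y) = -[0.369·log₂(0.369) + 0.381·log₂(0.381) + 0.250·log₂(0.250)]
  = 0.53074 + 0.53040 + 0.50000 = 1.5611 bits

H(X|Y) = H(X,Y) - H(Y) = 2.6935 - 1.5611 = 1.1324 bits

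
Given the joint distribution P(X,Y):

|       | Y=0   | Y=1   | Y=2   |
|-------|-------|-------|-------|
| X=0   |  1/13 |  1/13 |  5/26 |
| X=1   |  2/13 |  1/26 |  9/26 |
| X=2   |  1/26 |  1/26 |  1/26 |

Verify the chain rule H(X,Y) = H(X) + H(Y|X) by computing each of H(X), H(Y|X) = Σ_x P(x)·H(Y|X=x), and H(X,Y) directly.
H(X) = 1.3702 bits, H(Y|X) = 1.3249 bits, H(X,Y) = 2.6951 bits

Marginal of X (row sums):
  P(X=0) = 1/13 + 1/13 + 5/26 = 9/26
  P(X=1) = 2/13 + 1/26 + 9/26 = 7/13
  P(X=2) = 1/26 + 1/26 + 1/26 = 3/26
H(X) = -[(9/26)·log₂(9/26) + (7/13)·log₂(7/13) + (3/26)·log₂(3/26)]
  = 0.5298 + 0.4809 + 0.3595 = 1.3702 bits

H(Y|X) = Σ_x P(x)·H(Y|X=x):
  X=0: P(X=0) = 9/26, P(Y|X=0) = (2/9, 2/9, 5/9) → H(Y|X=0) = 1.4355
  X=1: P(X=1) = 7/13, P(Y|X=1) = (2/7, 1/14, 9/14) → H(Y|X=1) = 1.1981
  X=2: P(X=2) = 3/26, P(Y|X=2) = (1/3, 1/3, 1/3) → H(Y|X=2) = 1.5850
H(Y|X) = (9/26)·1.4355 + (7/13)·1.1981 + (3/26)·1.5850 = 1.3249 bits

H(X,Y) = -Σ_{x,y} P(x,y) log₂ P(x,y). Per-cell terms -P(x,y)·log₂P(x,y):
  X=0: 0.2846, 0.2846, 0.4574
  X=1: 0.4155, 0.1808, 0.5298
  X=2: 0.1808, 0.1808, 0.1808
Sum of the 9 terms: H(X,Y) = 2.6951 bits

Chain rule check:
  H(X) + H(Y|X) = 1.3702 + 1.3249 = 2.6951 bits
  H(X,Y) = 2.6951 bits
✓ Chain rule verified.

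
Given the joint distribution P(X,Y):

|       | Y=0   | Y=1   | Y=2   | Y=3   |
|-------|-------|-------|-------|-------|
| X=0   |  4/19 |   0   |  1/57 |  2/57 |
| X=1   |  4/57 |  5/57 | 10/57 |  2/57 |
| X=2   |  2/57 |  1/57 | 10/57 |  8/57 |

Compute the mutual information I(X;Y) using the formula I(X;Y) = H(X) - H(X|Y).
0.3971 bits

I(X;Y) = H(X) - H(X|Y)

Marginal of X (row sums):
  P(X=0) = 4/19 + 0 + 1/57 + 2/57 = 5/19
  P(X=1) = 4/57 + 5/57 + 10/57 + 2/57 = 7/19
  P(X=2) = 2/57 + 1/57 + 10/57 + 8/57 = 7/19
H(X) = -[(5/19)·log₂(5/19) + (7/19)·log₂(7/19) + (7/19)·log₂(7/19)]
  = 0.50684 + 0.53074 + 0.53074 = 1.5683 bits

Marginal of Y (column sums):
  P(Y=0) = 4/19 + 4/57 + 2/57 = 6/19
  P(Y=1) = 0 + 5/57 + 1/57 = 2/19
  P(Y=2) = 1/57 + 10/57 + 10/57 = 7/19
  P(Y=3) = 2/57 + 2/57 + 8/57 = 4/19
H(X|Y) = Σ_y P(y)·H(X|Y=y):
  Y=0: P(Y=0) = 6/19, P(X|Y=0) = (2/3, 2/9, 1/9) → H(X|Y=0) = 1.22439
  Y=1: P(Y=1) = 2/19, P(X|Y=1) = (0, 5/6, 1/6) → H(X|Y=1) = 0.65002
  Y=2: P(Y=2) = 7/19, P(X|Y=2) = (1/21, 10/21, 10/21) → H(X|Y=2) = 1.22858
  Y=3: P(Y=3) = 4/19, P(X|Y=3) = (1/6, 1/6, 2/3) → H(X|Y=3) = 1.25163
H(X|Y) = (6/19)·1.22439 + (2/19)·0.65002 + (7/19)·1.22858 + (4/19)·1.25163 = 1.1712 bits

I(X;Y) = H(X) - H(X|Y) = 1.5683 - 1.1712 = 0.3971 bits

Cross-check via I(X;Y) = H(X) + H(Y) - H(X,Y): computing H(Y) from the column sums and H(X,Y) from the 12 cells in the same way gives H(Y) = 1.8710 bits and H(X,Y) = 3.0422 bits, so
I(X;Y) = 1.5683 + 1.8710 - 3.0422 = 0.3971 bits ✓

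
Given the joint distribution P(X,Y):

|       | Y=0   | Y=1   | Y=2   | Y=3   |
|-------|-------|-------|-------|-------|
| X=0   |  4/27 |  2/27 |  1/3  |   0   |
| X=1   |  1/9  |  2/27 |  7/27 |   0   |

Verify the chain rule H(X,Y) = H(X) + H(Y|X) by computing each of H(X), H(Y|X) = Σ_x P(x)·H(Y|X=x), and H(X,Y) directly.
H(X) = 0.9911 bits, H(Y|X) = 1.3588 bits, H(X,Y) = 2.3499 bits

Marginal of X (row sums):
  P(X=0) = 4/27 + 2/27 + 1/3 + 0 = 5/9
  P(X=1) = 1/9 + 2/27 + 7/27 + 0 = 4/9
H(X) = -[(5/9)·log₂(5/9) + (4/9)·log₂(4/9)]
  = 0.47111 + 0.51997 = 0.9911 bits

H(Y|X) = Σ_x P(x)·H(Y|X=x):
  X=0: P(X=0) = 5/9, P(Y|X=0) = (4/15, 2/15, 3/5, 0) → H(Y|X=0) = 1.33827
  X=1: P(X=1) = 4/9, P(Y|X=1) = (1/4, 1/6, 7/12, 0) → H(Y|X=1) = 1.38443
H(Y|X) = (5/9)·1.33827 + (4/9)·1.38443 = 1.3588 bits

H(X,Y) = -Σ_{x,y} P(x,y) log₂ P(x,y). Per-cell terms -P(x,y)·log₂P(x,y):
  X=0: 0.40813, 0.27814, 0.52832, 0.00000
  X=1: 0.35221, 0.27814, 0.50492, 0.00000
  (cells with P = 0 contribute 0)
Sum of the 8 terms: H(X,Y) = 2.3499 bits

Chain rule check:
  H(X) + H(Y|X) = 0.9911 + 1.3588 = 2.3499 bits
  H(X,Y) = 2.3499 bits
✓ Chain rule verified.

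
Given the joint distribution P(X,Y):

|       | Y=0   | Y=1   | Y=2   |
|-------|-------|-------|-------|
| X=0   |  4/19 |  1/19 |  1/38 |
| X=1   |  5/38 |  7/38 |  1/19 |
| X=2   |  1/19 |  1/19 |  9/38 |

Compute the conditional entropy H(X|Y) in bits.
1.2602 bits

H(X|Y) = H(X,Y) - H(Y)

H(X,Y) = -Σ_{x,y} P(x,y) log₂ P(x,y). Per-cell terms -P(x,y)·log₂P(x,y):
  X=0: 0.47325, 0.22358, 0.13810
  X=1: 0.38500, 0.44958, 0.22358
  X=2: 0.22358, 0.22358, 0.49216
Sum of the 9 terms: H(X,Y) = 2.8324 bits

Marginal of Y (column sums):
  P(Y=0) = 4/19 + 5/38 + 1/19 = 15/38
  P(Y=1) = 1/19 + 7/38 + 1/19 = 11/38
  P(Y=2) = 1/38 + 1/19 + 9/38 = 6/19
H(Y) = -[(15/38)·log₂(15/38) + (11/38)·log₂(11/38) + (6/19)·log₂(6/19)]
  = 0.52936 + 0.51772 + 0.52515 = 1.5722 bits

H(X|Y) = H(X,Y) - H(Y) = 2.8324 - 1.5722 = 1.2602 bits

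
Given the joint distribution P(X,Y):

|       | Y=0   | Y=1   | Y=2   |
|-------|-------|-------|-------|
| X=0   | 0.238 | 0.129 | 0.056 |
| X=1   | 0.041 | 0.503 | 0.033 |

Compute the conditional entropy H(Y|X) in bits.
0.9741 bits

H(Y|X) = H(X,Y) - H(X)

H(X,Y) = -Σ_{x,y} P(x,y) log₂ P(x,y). Per-cell terms -P(x,y)·log₂P(x,y):
  X=0: 0.49289, 0.38114, 0.23287
  X=1: 0.18894, 0.49866, 0.16241
Sum of the 6 terms: H(X,Y) = 1.9569 bits

Marginal of X (row sums):
  P(X=0) = 0.238 + 0.129 + 0.056 = 0.423
  P(X=1) = 0.041 + 0.503 + 0.033 = 0.577
H(X) = -[0.423·log₂(0.423) + 0.577·log₂(0.577)]
  = 0.52506 + 0.45777 = 0.9828 bits

H(Y|X) = H(X,Y) - H(X) = 1.9569 - 0.9828 = 0.9741 bits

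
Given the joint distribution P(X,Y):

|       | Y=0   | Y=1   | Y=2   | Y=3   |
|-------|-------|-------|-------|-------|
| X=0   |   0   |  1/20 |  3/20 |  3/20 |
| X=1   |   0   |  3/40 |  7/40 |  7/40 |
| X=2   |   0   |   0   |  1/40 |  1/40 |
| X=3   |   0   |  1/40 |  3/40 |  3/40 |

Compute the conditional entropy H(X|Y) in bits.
1.6974 bits

H(X|Y) = H(X,Y) - H(Y)

H(X,Y) = -Σ_{x,y} P(x,y) log₂ P(x,y). Per-cell terms -P(x,y)·log₂P(x,y):
  X=0: 0.00000, 0.21610, 0.41054, 0.41054
  X=1: 0.00000, 0.28027, 0.44005, 0.44005
  X=2: 0.00000, 0.00000, 0.13305, 0.13305
  X=3: 0.00000, 0.13305, 0.28027, 0.28027
  (cells with P = 0 contribute 0)
Sum of the 16 terms: H(X,Y) = 3.1572 bits

Marginal of Y (column sums):
  P(Y=0) = 0 + 0 + 0 + 0 = 0
  P(Y=1) = 1/20 + 3/40 + 0 + 1/40 = 3/20
  P(Y=2) = 3/20 + 7/40 + 1/40 + 3/40 = 17/40
  P(Y=3) = 3/20 + 7/40 + 1/40 + 3/40 = 17/40
H(Y) = -[(3/20)·log₂(3/20) + (17/40)·log₂(17/40) + (17/40)·log₂(17/40)]   (outcomes with P = 0 contribute 0)
  = 0.41054 + 0.52465 + 0.52465 = 1.4598 bits

H(X|Y) = H(X,Y) - H(Y) = 3.1572 - 1.4598 = 1.6974 bits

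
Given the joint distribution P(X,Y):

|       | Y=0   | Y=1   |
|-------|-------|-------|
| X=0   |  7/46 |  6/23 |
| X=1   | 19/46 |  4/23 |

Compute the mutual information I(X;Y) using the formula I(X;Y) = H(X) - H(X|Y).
0.0809 bits

I(X;Y) = H(X) - H(X|Y)

Marginal of X (row sums):
  P(X=0) = 7/46 + 6/23 = 19/46
  P(X=1) = 19/46 + 4/23 = 27/46
H(X) = -[(19/46)·log₂(19/46) + (27/46)·log₂(27/46)]
  = 0.52689 + 0.45118 = 0.97807 bits

Marginal of Y (column sums):
  P(Y=0) = 7/46 + 19/46 = 13/23
  P(Y=1) = 6/23 + 4/23 = 10/23
H(X|Y) = Σ_y P(y)·H(X|Y=y):
  Y=0: P(Y=0) = 13/23, P(X|Y=0) = (7/26, 19/26) → H(X|Y=0) = 0.84036
  Y=1: P(Y=1) = 10/23, P(X|Y=1) = (3/5, 2/5) → H(X|Y=1) = 0.97095
H(X|Y) = (13/23)·0.84036 + (10/23)·0.97095 = 0.89714 bits

I(X;Y) = H(X) - H(X|Y) = 0.97807 - 0.89714 = 0.0809 bits

Cross-check via I(X;Y) = H(X) + H(Y) - H(X,Y): computing H(Y) from the column sums and H(X,Y) from the 4 cells in the same way gives H(Y) = 0.98769 bits and H(X,Y) = 1.88483 bits, so
I(X;Y) = 0.97807 + 0.98769 - 1.88483 = 0.0809 bits ✓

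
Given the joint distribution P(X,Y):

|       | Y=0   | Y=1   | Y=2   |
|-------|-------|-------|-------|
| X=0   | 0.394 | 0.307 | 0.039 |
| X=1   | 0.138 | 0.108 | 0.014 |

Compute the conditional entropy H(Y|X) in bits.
1.2355 bits

H(Y|X) = H(X,Y) - H(X)

H(X,Y) = -Σ_{x,y} P(x,y) log₂ P(x,y). Per-cell terms -P(x,y)·log₂P(x,y):
  X=0: 0.52943, 0.52303, 0.18253
  X=1: 0.39430, 0.34678, 0.08622
Sum of the 6 terms: H(X,Y) = 2.06229 bits

Marginal of X (row sums):
  P(X=0) = 0.394 + 0.307 + 0.039 = 0.740
  P(X=1) = 0.138 + 0.108 + 0.014 = 0.260
H(X) = -[0.740·log₂(0.740) + 0.260·log₂(0.260)]
  = 0.32146 + 0.50529 = 0.82675 bits

H(Y|X) = H(X,Y) - H(X) = 2.06229 - 0.82675 = 1.2355 bits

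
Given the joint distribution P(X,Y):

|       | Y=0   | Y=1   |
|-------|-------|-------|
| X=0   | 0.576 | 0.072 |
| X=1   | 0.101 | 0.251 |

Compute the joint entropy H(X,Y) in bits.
1.5663 bits

H(X,Y) = -Σ_{x,y} P(x,y) log₂ P(x,y). Per-cell terms -P(x,y)·log₂P(x,y):
  X=0: 0.45841, 0.27330
  X=1: 0.33406, 0.50055
Sum of the 4 terms: H(X,Y) = 1.5663 bits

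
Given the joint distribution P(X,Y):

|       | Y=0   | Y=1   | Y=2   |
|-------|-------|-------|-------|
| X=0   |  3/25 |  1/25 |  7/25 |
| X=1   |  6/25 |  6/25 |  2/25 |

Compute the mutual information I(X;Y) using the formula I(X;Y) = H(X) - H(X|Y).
0.2182 bits

I(X;Y) = H(X) - H(X|Y)

Marginal of X (row sums):
  P(X=0) = 3/25 + 1/25 + 7/25 = 11/25
  P(X=1) = 6/25 + 6/25 + 2/25 = 14/25
H(X) = -[(11/25)·log₂(11/25) + (14/25)·log₂(14/25)]
  = 0.52115 + 0.46844 = 0.98959 bits

Marginal of Y (column sums):
  P(Y=0) = 3/25 + 6/25 = 9/25
  P(Y=1) = 1/25 + 6/25 = 7/25
  P(Y=2) = 7/25 + 2/25 = 9/25
H(X|Y) = Σ_y P(y)·H(X|Y=y):
  Y=0: P(Y=0) = 9/25, P(X|Y=0) = (1/3, 2/3) → H(X|Y=0) = 0.91830
  Y=1: P(Y=1) = 7/25, P(X|Y=1) = (1/7, 6/7) → H(X|Y=1) = 0.59167
  Y=2: P(Y=2) = 9/25, P(X|Y=2) = (7/9, 2/9) → H(X|Y=2) = 0.76420
H(X|Y) = (9/25)·0.91830 + (7/25)·0.59167 + (9/25)·0.76420 = 0.77137 bits

I(X;Y) = H(X) - H(X|Y) = 0.98959 - 0.77137 = 0.2182 bits

Cross-check via I(X;Y) = H(X) + H(Y) - H(X,Y): computing H(Y) from the column sums and H(X,Y) from the 6 cells in the same way gives H(Y) = 1.57545 bits and H(X,Y) = 2.34682 bits, so
I(X;Y) = 0.98959 + 1.57545 - 2.34682 = 0.2182 bits ✓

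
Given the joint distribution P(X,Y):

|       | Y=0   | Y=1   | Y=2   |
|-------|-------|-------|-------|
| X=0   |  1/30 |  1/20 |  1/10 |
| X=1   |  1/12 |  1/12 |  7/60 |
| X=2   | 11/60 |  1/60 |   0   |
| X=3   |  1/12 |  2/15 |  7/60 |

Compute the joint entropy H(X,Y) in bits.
3.2661 bits

H(X,Y) = -Σ_{x,y} P(x,y) log₂ P(x,y). Per-cell terms -P(x,y)·log₂P(x,y):
  X=0: 0.16356, 0.21610, 0.33219
  X=1: 0.29875, 0.29875, 0.36161
  X=2: 0.44870, 0.09845, 0.00000
  X=3: 0.29875, 0.38759, 0.36161
  (cells with P = 0 contribute 0)
Sum of the 12 terms: H(X,Y) = 3.2661 bits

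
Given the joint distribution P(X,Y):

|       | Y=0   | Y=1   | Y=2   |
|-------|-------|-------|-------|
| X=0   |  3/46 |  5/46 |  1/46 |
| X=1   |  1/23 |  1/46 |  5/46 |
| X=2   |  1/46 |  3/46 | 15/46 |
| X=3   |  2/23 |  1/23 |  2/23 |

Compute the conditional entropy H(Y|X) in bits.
1.1984 bits

H(Y|X) = H(X,Y) - H(X)

H(X,Y) = -Σ_{x,y} P(x,y) log₂ P(x,y). Per-cell terms -P(x,y)·log₂P(x,y):
  X=0: 0.25687, 0.34800, 0.12008
  X=1: 0.19668, 0.12008, 0.34800
  X=2: 0.12008, 0.25687, 0.52718
  X=3: 0.30640, 0.19668, 0.30640
Sum of the 12 terms: H(X,Y) = 3.1033 bits

Marginal of X (row sums):
  P(X=0) = 3/46 + 5/46 + 1/46 = 9/46
  P(X=1) = 1/23 + 1/46 + 5/46 = 4/23
  P(X=2) = 1/46 + 3/46 + 15/46 = 19/46
  P(X=3) = 2/23 + 1/23 + 2/23 = 5/23
H(X) = -[(9/46)·log₂(9/46) + (4/23)·log₂(4/23) + (19/46)·log₂(19/46) + (5/23)·log₂(5/23)]
  = 0.46049 + 0.43888 + 0.52689 + 0.47862 = 1.9049 bits

H(Y|X) = H(X,Y) - H(X) = 3.1033 - 1.9049 = 1.1984 bits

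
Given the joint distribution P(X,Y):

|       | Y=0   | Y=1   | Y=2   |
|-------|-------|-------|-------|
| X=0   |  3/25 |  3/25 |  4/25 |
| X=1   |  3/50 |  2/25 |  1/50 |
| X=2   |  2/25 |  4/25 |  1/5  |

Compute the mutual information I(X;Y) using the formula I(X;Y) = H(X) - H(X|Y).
0.0553 bits

I(X;Y) = H(X) - H(X|Y)

Marginal of X (row sums):
  P(X=0) = 3/25 + 3/25 + 4/25 = 2/5
  P(X=1) = 3/50 + 2/25 + 1/50 = 4/25
  P(X=2) = 2/25 + 4/25 + 1/5 = 11/25
H(X) = -[(2/5)·log₂(2/5) + (4/25)·log₂(4/25) + (11/25)·log₂(11/25)]
  = 0.5288 + 0.4230 + 0.5211 = 1.4729 bits

Marginal of Y (column sums):
  P(Y=0) = 3/25 + 3/50 + 2/25 = 13/50
  P(Y=1) = 3/25 + 2/25 + 4/25 = 9/25
  P(Y=2) = 4/25 + 1/50 + 1/5 = 19/50
H(X|Y) = Σ_y P(y)·H(X|Y=y):
  Y=0: P(Y=0) = 13/50, P(X|Y=0) = (6/13, 3/13, 4/13) → H(X|Y=0) = 1.5262
  Y=1: P(Y=1) = 9/25, P(X|Y=1) = (1/3, 2/9, 4/9) → H(X|Y=1) = 1.5305
  Y=2: P(Y=2) = 19/50, P(X|Y=2) = (8/19, 1/19, 10/19) → H(X|Y=2) = 1.2364
H(X|Y) = (13/50)·1.5262 + (9/25)·1.5305 + (19/50)·1.2364 = 1.4176 bits

I(X;Y) = H(X) - H(X|Y) = 1.4729 - 1.4176 = 0.0553 bits

Cross-check via I(X;Y) = H(X) + H(Y) - H(X,Y): computing H(Y) from the column sums and H(X,Y) from the 9 cells in the same way gives H(Y) = 1.5664 bits and H(X,Y) = 2.9840 bits, so
I(X;Y) = 1.4729 + 1.5664 - 2.9840 = 0.0553 bits ✓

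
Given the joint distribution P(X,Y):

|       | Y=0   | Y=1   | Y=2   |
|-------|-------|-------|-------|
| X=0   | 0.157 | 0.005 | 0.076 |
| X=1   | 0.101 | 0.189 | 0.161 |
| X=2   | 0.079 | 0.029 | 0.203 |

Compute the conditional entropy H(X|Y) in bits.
1.3244 bits

H(X|Y) = H(X,Y) - H(Y)

H(X,Y) = -Σ_{x,y} P(x,y) log₂ P(x,y). Per-cell terms -P(x,y)·log₂P(x,y):
  X=0: 0.41937, 0.03822, 0.28256
  X=1: 0.33406, 0.45427, 0.42421
  X=2: 0.28930, 0.14813, 0.46699
Sum of the 9 terms: H(X,Y) = 2.8571 bits

Marginal of Y (column sums):
  P(Y=0) = 0.157 + 0.101 + 0.079 = 0.337
  P(Y=1) = 0.005 + 0.189 + 0.029 = 0.223
  P(Y=2) = 0.076 + 0.161 + 0.203 = 0.440
H(Y) = -[0.337·log₂(0.337) + 0.223·log₂(0.223) + 0.440·log₂(0.440)]
  = 0.52881 + 0.48277 + 0.52115 = 1.5327 bits

H(X|Y) = H(X,Y) - H(Y) = 2.8571 - 1.5327 = 1.3244 bits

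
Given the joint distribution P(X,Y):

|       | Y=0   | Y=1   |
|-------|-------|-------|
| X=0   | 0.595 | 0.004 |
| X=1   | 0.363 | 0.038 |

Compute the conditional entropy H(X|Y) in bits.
0.9361 bits

H(X|Y) = H(X,Y) - H(Y)

H(X,Y) = -Σ_{x,y} P(x,y) log₂ P(x,y). Per-cell terms -P(x,y)·log₂P(x,y):
  X=0: 0.44568, 0.03186
  X=1: 0.53069, 0.17928
Sum of the 4 terms: H(X,Y) = 1.1875 bits

Marginal of Y (column sums):
  P(Y=0) = 0.595 + 0.363 = 0.958
  P(Y=1) = 0.004 + 0.038 = 0.042
H(Y) = -[0.958·log₂(0.958) + 0.042·log₂(0.042)]
  = 0.05930 + 0.19209 = 0.2514 bits

H(X|Y) = H(X,Y) - H(Y) = 1.1875 - 0.2514 = 0.9361 bits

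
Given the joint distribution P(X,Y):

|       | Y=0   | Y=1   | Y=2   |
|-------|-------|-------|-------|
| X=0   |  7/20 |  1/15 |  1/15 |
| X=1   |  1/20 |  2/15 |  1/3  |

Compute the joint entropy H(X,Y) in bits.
2.1830 bits

H(X,Y) = -Σ_{x,y} P(x,y) log₂ P(x,y). Per-cell terms -P(x,y)·log₂P(x,y):
  X=0: 0.53010, 0.26046, 0.26046
  X=1: 0.21610, 0.38759, 0.52832
Sum of the 6 terms: H(X,Y) = 2.1830 bits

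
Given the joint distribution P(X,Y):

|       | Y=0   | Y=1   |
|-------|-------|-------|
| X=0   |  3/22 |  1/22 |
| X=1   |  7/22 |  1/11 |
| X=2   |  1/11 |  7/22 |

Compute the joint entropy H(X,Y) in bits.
2.2750 bits

H(X,Y) = -Σ_{x,y} P(x,y) log₂ P(x,y). Per-cell terms -P(x,y)·log₂P(x,y):
  X=0: 0.39197, 0.20270
  X=1: 0.52566, 0.31449
  X=2: 0.31449, 0.52566
Sum of the 6 terms: H(X,Y) = 2.2750 bits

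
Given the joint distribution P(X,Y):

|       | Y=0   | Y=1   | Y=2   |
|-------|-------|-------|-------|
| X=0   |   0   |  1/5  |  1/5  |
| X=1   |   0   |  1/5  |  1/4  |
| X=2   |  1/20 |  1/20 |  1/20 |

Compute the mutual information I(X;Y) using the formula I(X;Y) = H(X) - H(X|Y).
0.1508 bits

I(X;Y) = H(X) - H(X|Y)

Marginal of X (row sums):
  P(X=0) = 0 + 1/5 + 1/5 = 2/5
  P(X=1) = 0 + 1/5 + 1/4 = 9/20
  P(X=2) = 1/20 + 1/20 + 1/20 = 3/20
H(X) = -[(2/5)·log₂(2/5) + (9/20)·log₂(9/20) + (3/20)·log₂(3/20)]
  = 0.5288 + 0.5184 + 0.4105 = 1.4577 bits

Marginal of Y (column sums):
  P(Y=0) = 0 + 0 + 1/20 = 1/20
  P(Y=1) = 1/5 + 1/5 + 1/20 = 9/20
  P(Y=2) = 1/5 + 1/4 + 1/20 = 1/2
H(X|Y) = Σ_y P(y)·H(X|Y=y):
  Y=0: P(Y=0) = 1/20, P(X|Y=0) = (0, 0, 1) → H(X|Y=0) = 0.0000
  Y=1: P(Y=1) = 9/20, P(X|Y=1) = (4/9, 4/9, 1/9) → H(X|Y=1) = 1.3921
  Y=2: P(Y=2) = 1/2, P(X|Y=2) = (2/5, 1/2, 1/10) → H(X|Y=2) = 1.3610
H(X|Y) = (1/20)·0.0000 + (9/20)·1.3921 + (1/2)·1.3610 = 1.3069 bits

I(X;Y) = H(X) - H(X|Y) = 1.4577 - 1.3069 = 0.1508 bits

Cross-check via I(X;Y) = H(X) + H(Y) - H(X,Y): computing H(Y) from the column sums and H(X,Y) from the 9 cells in the same way gives H(Y) = 1.2345 bits and H(X,Y) = 2.5414 bits, so
I(X;Y) = 1.4577 + 1.2345 - 2.5414 = 0.1508 bits ✓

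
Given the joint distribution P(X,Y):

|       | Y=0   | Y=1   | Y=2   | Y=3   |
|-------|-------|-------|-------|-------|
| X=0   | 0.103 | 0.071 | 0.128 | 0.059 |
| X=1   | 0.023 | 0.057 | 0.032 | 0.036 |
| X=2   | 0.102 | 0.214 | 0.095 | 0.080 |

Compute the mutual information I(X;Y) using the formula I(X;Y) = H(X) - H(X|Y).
0.0533 bits

I(X;Y) = H(X) - H(X|Y)

Marginal of X (row sums):
  P(X=0) = 0.103 + 0.071 + 0.128 + 0.059 = 0.361
  P(X=1) = 0.023 + 0.057 + 0.032 + 0.036 = 0.148
  P(X=2) = 0.102 + 0.214 + 0.095 + 0.080 = 0.491
H(X) = -[0.361·log₂(0.361) + 0.148·log₂(0.148) + 0.491·log₂(0.491)]
  = 0.5306 + 0.4079 + 0.5039 = 1.4424 bits

Marginal of Y (column sums):
  P(Y=0) = 0.103 + 0.023 + 0.102 = 0.228
  P(Y=1) = 0.071 + 0.057 + 0.214 = 0.342
  P(Y=2) = 0.128 + 0.032 + 0.095 = 0.255
  P(Y=3) = 0.059 + 0.036 + 0.080 = 0.175
H(X|Y) = Σ_y P(y)·H(X|Y=y):
  Y=0: P(Y=0) = 0.228, P(X|Y=0) = (103/228, 23/228, 17/38) → H(X|Y=0) = 1.3709
  Y=1: P(Y=1) = 0.342, P(X|Y=1) = (71/342, 1/6, 107/171) → H(X|Y=1) = 1.3249
  Y=2: P(Y=2) = 0.255, P(X|Y=2) = (128/255, 32/255, 19/51) → H(X|Y=2) = 1.4056
  Y=3: P(Y=3) = 0.175, P(X|Y=3) = (59/175, 36/175, 16/35) → H(X|Y=3) = 1.5144
H(X|Y) = 0.228·1.3709 + 0.342·1.3249 + 0.255·1.4056 + 0.175·1.5144 = 1.3891 bits

I(X;Y) = H(X) - H(X|Y) = 1.4424 - 1.3891 = 0.0533 bits

Cross-check via I(X;Y) = H(X) + H(Y) - H(X,Y): computing H(Y) from the column sums and H(X,Y) from the 12 cells in the same way gives H(Y) = 1.9585 bits and H(X,Y) = 3.3476 bits, so
I(X;Y) = 1.4424 + 1.9585 - 3.3476 = 0.0533 bits ✓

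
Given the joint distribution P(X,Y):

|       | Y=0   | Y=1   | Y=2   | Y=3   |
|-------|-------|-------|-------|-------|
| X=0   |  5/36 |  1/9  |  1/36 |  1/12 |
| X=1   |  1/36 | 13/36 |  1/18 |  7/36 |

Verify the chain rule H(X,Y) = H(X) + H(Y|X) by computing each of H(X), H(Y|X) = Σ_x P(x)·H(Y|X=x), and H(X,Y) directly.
H(X) = 0.9436 bits, H(Y|X) = 1.6118 bits, H(X,Y) = 2.5554 bits

Marginal of X (row sums):
  P(X=0) = 5/36 + 1/9 + 1/36 + 1/12 = 13/36
  P(X=1) = 1/36 + 13/36 + 1/18 + 7/36 = 23/36
H(X) = -[(13/36)·log₂(13/36) + (23/36)·log₂(23/36)]
  = 0.5306 + 0.4130 = 0.9436 bits

H(Y|X) = Σ_x P(x)·H(Y|X=x):
  X=0: P(X=0) = 13/36, P(Y|X=0) = (5/13, 4/13, 1/13, 3/13) → H(Y|X=0) = 1.8262
  X=1: P(X=1) = 23/36, P(Y|X=1) = (1/23, 13/23, 2/23, 7/23) → H(Y|X=1) = 1.4906
H(Y|X) = (13/36)·1.8262 + (23/36)·1.4906 = 1.6118 bits

H(X,Y) = -Σ_{x,y} P(x,y) log₂ P(x,y). Per-cell terms -P(x,y)·log₂P(x,y):
  X=0: 0.3956, 0.3522, 0.1436, 0.2987
  X=1: 0.1436, 0.5306, 0.2317, 0.4594
Sum of the 8 terms: H(X,Y) = 2.5554 bits

Chain rule check:
  H(X) + H(Y|X) = 0.9436 + 1.6118 = 2.5554 bits
  H(X,Y) = 2.5554 bits
✓ Chain rule verified.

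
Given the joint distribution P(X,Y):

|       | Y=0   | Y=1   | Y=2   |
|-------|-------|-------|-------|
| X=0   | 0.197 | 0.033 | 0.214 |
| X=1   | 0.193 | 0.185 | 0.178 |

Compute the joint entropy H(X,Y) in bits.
2.4518 bits

H(X,Y) = -Σ_{x,y} P(x,y) log₂ P(x,y). Per-cell terms -P(x,y)·log₂P(x,y):
  X=0: 0.4617, 0.1624, 0.4760
  X=1: 0.4581, 0.4504, 0.4432
Sum of the 6 terms: H(X,Y) = 2.4518 bits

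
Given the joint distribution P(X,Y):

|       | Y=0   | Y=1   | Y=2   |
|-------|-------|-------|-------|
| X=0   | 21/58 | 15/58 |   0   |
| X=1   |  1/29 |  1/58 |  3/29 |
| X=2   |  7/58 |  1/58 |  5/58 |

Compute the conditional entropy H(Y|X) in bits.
1.0886 bits

H(Y|X) = H(X,Y) - H(X)

H(X,Y) = -Σ_{x,y} P(x,y) log₂ P(x,y). Per-cell terms -P(x,y)·log₂P(x,y):
  X=0: 0.5307, 0.5046, 0.0000
  X=1: 0.1675, 0.1010, 0.3386
  X=2: 0.3682, 0.1010, 0.3048
  (cells with P = 0 contribute 0)
Sum of the 9 terms: H(X,Y) = 2.4164 bits

Marginal of X (row sums):
  P(X=0) = 21/58 + 15/58 + 0 = 18/29
  P(X=1) = 1/29 + 1/58 + 3/29 = 9/58
  P(X=2) = 7/58 + 1/58 + 5/58 = 13/58
H(X) = -[(18/29)·log₂(18/29) + (9/58)·log₂(9/58) + (13/58)·log₂(13/58)]
  = 0.4271 + 0.4171 + 0.4836 = 1.3278 bits

H(Y|X) = H(X,Y) - H(X) = 2.4164 - 1.3278 = 1.0886 bits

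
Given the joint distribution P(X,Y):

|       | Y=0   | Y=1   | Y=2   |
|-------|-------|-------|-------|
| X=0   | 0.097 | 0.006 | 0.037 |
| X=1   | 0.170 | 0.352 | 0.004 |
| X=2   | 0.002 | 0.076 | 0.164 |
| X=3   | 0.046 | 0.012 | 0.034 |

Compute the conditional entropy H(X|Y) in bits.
1.1804 bits

H(X|Y) = H(X,Y) - H(Y)

H(X,Y) = -Σ_{x,y} P(x,y) log₂ P(x,y). Per-cell terms -P(x,y)·log₂P(x,y):
  X=0: 0.326490, 0.044285, 0.175984
  X=1: 0.434587, 0.530236, 0.031863
  X=2: 0.017932, 0.282557, 0.427750
  X=3: 0.204342, 0.076570, 0.165863
Sum of the 12 terms: H(X,Y) = 2.718459 bits

Marginal of Y (column sums):
  P(Y=0) = 0.097 + 0.170 + 0.002 + 0.046 = 0.315
  P(Y=1) = 0.006 + 0.352 + 0.076 + 0.012 = 0.446
  P(Y=2) = 0.037 + 0.004 + 0.164 + 0.034 = 0.239
H(Y) = -[0.315·log₂(0.315) + 0.446·log₂(0.446) + 0.239·log₂(0.239)]
  = 0.524972 + 0.519538 + 0.493515 = 1.538025 bits

H(X|Y) = H(X,Y) - H(Y) = 2.718459 - 1.538025 = 1.1804 bits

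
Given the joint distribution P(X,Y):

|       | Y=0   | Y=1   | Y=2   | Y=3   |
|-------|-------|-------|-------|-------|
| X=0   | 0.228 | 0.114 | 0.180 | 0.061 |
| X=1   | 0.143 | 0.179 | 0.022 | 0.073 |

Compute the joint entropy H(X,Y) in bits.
2.7772 bits

H(X,Y) = -Σ_{x,y} P(x,y) log₂ P(x,y). Per-cell terms -P(x,y)·log₂P(x,y):
  X=0: 0.48630, 0.35715, 0.44531, 0.24614
  X=1: 0.40125, 0.44427, 0.12114, 0.27565
Sum of the 8 terms: H(X,Y) = 2.7772 bits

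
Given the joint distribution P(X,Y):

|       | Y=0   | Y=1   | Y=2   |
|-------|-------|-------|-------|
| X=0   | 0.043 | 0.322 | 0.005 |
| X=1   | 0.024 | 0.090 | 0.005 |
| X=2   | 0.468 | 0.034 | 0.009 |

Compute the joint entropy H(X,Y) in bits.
1.9795 bits

H(X,Y) = -Σ_{x,y} P(x,y) log₂ P(x,y). Per-cell terms -P(x,y)·log₂P(x,y):
  X=0: 0.19520, 0.52643, 0.03822
  X=1: 0.12914, 0.31265, 0.03822
  X=2: 0.51266, 0.16586, 0.06116
Sum of the 9 terms: H(X,Y) = 1.9795 bits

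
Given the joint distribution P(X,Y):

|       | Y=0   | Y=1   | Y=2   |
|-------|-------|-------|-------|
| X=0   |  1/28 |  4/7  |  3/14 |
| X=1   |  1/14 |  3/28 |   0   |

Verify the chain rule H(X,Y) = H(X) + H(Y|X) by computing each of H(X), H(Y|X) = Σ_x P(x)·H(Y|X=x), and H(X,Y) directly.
H(X) = 0.6769 bits, H(Y|X) = 1.0495 bits, H(X,Y) = 1.7265 bits

Marginal of X (row sums):
  P(X=0) = 1/28 + 4/7 + 3/14 = 23/28
  P(X=1) = 1/14 + 3/28 + 0 = 5/28
H(X) = -[(23/28)·log₂(23/28) + (5/28)·log₂(5/28)]
  = 0.2331 + 0.4438 = 0.6769 bits

H(Y|X) = Σ_x P(x)·H(Y|X=x):
  X=0: P(X=0) = 23/28, P(Y|X=0) = (1/23, 16/23, 6/23) → H(Y|X=0) = 1.0666
  X=1: P(X=1) = 5/28, P(Y|X=1) = (2/5, 3/5, 0) → H(Y|X=1) = 0.9710
H(Y|X) = (23/28)·1.0666 + (5/28)·0.9710 = 1.0495 bits

H(X,Y) = -Σ_{x,y} P(x,y) log₂ P(x,y). Per-cell terms -P(x,y)·log₂P(x,y):
  X=0: 0.1717, 0.4613, 0.4762
  X=1: 0.2720, 0.3453, 0.0000
  (cells with P = 0 contribute 0)
Sum of the 6 terms: H(X,Y) = 1.7265 bits

Chain rule check:
  H(X) + H(Y|X) = 0.6769 + 1.0495 = 1.7264 bits
  H(X,Y) = 1.7265 bits
✓ Chain rule verified (Δ = 0.0001 is 4-dp rounding noise: each of the three values was rounded independently).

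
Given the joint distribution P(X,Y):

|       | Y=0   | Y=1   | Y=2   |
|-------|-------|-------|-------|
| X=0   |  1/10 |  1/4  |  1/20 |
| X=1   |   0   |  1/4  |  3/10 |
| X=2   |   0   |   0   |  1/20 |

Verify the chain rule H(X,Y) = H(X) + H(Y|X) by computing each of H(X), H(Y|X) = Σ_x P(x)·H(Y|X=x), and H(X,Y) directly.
H(X) = 1.2192 bits, H(Y|X) = 1.0662 bits, H(X,Y) = 2.2855 bits

Marginal of X (row sums):
  P(X=0) = 1/10 + 1/4 + 1/20 = 2/5
  P(X=1) = 0 + 1/4 + 3/10 = 11/20
  P(X=2) = 0 + 0 + 1/20 = 1/20
H(X) = -[(2/5)·log₂(2/5) + (11/20)·log₂(11/20) + (1/20)·log₂(1/20)]
  = 0.52877 + 0.47437 + 0.21610 = 1.2192 bits

H(Y|X) = Σ_x P(x)·H(Y|X=x):
  X=0: P(X=0) = 2/5, P(Y|X=0) = (1/4, 5/8, 1/8) → H(Y|X=0) = 1.29879
  X=1: P(X=1) = 11/20, P(Y|X=1) = (0, 5/11, 6/11) → H(Y|X=1) = 0.99403
  X=2: P(X=2) = 1/20, P(Y|X=2) = (0, 0, 1) → H(Y|X=2) = 0.00000
H(Y|X) = (2/5)·1.29879 + (11/20)·0.99403 + (1/20)·0.00000 = 1.0662 bits

H(X,Y) = -Σ_{x,y} P(x,y) log₂ P(x,y). Per-cell terms -P(x,y)·log₂P(x,y):
  X=0: 0.33219, 0.50000, 0.21610
  X=1: 0.00000, 0.50000, 0.52109
  X=2: 0.00000, 0.00000, 0.21610
  (cells with P = 0 contribute 0)
Sum of the 9 terms: H(X,Y) = 2.2855 bits

Chain rule check:
  H(X) + H(Y|X) = 1.2192 + 1.0662 = 2.2854 bits
  H(X,Y) = 2.2855 bits
✓ Chain rule verified (Δ = 0.0001 is 4-dp rounding noise: each of the three values was rounded independently).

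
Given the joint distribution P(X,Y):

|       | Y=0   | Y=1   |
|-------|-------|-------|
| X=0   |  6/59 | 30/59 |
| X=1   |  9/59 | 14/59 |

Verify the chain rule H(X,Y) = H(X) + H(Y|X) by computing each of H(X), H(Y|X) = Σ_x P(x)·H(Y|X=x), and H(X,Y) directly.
H(X) = 0.9647 bits, H(Y|X) = 0.7731 bits, H(X,Y) = 1.7377 bits

Marginal of X (row sums):
  P(X=0) = 6/59 + 30/59 = 36/59
  P(X=1) = 9/59 + 14/59 = 23/59
H(X) = -[(36/59)·log₂(36/59) + (23/59)·log₂(23/59)]
  = 0.434879 + 0.529811 = 0.9647 bits

H(Y|X) = Σ_x P(x)·H(Y|X=x):
  X=0: P(X=0) = 36/59, P(Y|X=0) = (1/6, 5/6) → H(Y|X=0) = 0.650022
  X=1: P(X=1) = 23/59, P(Y|X=1) = (9/23, 14/23) → H(Y|X=1) = 0.965636
H(Y|X) = (36/59)·0.650022 + (23/59)·0.965636 = 0.7731 bits

H(X,Y) = -Σ_{x,y} P(x,y) log₂ P(x,y). Per-cell terms -P(x,y)·log₂P(x,y):
  X=0: 0.335357, 0.496145
  X=1: 0.413804, 0.492441
Sum of the 4 terms: H(X,Y) = 1.7377 bits

Chain rule check:
  H(X) + H(Y|X) = 0.9647 + 0.7731 = 1.7378 bits
  H(X,Y) = 1.7377 bits
✓ Chain rule verified (Δ = 0.0001 is 4-dp rounding noise: each of the three values was rounded independently).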